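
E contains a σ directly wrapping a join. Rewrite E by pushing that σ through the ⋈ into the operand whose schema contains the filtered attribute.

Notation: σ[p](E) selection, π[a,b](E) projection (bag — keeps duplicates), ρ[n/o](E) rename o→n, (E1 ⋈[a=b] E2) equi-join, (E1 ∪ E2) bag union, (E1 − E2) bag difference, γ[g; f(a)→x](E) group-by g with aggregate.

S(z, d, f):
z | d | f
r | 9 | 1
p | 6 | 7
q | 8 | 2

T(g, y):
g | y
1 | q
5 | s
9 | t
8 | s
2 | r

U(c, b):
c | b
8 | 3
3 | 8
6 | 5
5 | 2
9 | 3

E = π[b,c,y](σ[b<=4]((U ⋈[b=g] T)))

σ filters on b, owned by the left side.
E' = π[b,c,y]((σ[b<=4](U) ⋈[b=g] T))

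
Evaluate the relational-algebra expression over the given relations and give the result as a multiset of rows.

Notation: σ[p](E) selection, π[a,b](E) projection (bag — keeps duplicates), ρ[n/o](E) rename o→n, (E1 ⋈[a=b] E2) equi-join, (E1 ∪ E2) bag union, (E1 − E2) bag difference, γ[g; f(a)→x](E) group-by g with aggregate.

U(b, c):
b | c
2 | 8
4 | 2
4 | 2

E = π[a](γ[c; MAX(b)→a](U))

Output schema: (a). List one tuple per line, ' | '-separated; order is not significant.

Row counts bottom-up:
  U → 3
  γ[c; MAX(b)→a](U) → 2
  π[a](γ[c; MAX(b)→a](U)) → 2

== RESULT ==
a
2
4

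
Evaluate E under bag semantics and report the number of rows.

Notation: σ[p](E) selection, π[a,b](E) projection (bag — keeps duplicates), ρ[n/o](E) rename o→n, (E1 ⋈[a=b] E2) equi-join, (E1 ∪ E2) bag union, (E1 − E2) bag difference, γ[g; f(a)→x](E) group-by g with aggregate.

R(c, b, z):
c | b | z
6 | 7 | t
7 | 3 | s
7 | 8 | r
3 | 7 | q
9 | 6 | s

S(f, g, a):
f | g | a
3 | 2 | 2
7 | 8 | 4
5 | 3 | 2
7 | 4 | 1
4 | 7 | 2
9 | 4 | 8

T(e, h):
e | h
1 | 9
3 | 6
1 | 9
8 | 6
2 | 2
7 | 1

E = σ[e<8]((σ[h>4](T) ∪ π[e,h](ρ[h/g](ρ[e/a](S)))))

Row counts bottom-up:
  T → 6
  σ[h>4](T) → 4
  S → 6
  ρ[e/a](S) → 6
  ρ[h/g](ρ[e/a](S)) → 6
  π[e,h](ρ[h/g](ρ[e/a](S))) → 6
  (σ[h>4](T) ∪ π[e,h](ρ[h/g](ρ[e/a](S)))) → 10
  σ[e<8]((σ[h>4](T) ∪ π[e,h](ρ[h/g](ρ[e/a](S))))) → 8

|E| = 8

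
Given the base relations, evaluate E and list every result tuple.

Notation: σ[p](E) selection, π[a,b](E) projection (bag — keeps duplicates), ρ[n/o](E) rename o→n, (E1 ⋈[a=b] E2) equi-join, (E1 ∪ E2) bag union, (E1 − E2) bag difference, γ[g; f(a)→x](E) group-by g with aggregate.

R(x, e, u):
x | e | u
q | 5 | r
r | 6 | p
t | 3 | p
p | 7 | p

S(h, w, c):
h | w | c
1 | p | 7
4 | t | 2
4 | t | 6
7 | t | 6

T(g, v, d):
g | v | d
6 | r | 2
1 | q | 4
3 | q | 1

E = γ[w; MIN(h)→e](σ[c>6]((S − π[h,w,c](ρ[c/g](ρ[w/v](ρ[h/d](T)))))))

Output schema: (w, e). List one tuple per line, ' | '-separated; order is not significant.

Stepwise |·|:
  S → 4
  T → 3
  ρ[h/d](T) → 3
  ρ[w/v](ρ[h/d](T)) → 3
  ρ[c/g](ρ[w/v](ρ[h/d](T))) → 3
  π[h,w,c](ρ[c/g](ρ[w/v](ρ[h/d](T)))) → 3
  (S − π[h,w,c](ρ[c/g](ρ[w/v](ρ[h/d](T))))) → 4
  σ[c>6]((S − π[h,w,c](ρ[c/g](ρ[w/v](ρ[h/d](T)))))) → 1
  γ[w; MIN(h)→e](σ[c>6]((S − π[h,w,c](ρ[c/g](ρ[w/v](ρ[h/d](T))))))) → 1

== RESULT ==
w | e
p | 1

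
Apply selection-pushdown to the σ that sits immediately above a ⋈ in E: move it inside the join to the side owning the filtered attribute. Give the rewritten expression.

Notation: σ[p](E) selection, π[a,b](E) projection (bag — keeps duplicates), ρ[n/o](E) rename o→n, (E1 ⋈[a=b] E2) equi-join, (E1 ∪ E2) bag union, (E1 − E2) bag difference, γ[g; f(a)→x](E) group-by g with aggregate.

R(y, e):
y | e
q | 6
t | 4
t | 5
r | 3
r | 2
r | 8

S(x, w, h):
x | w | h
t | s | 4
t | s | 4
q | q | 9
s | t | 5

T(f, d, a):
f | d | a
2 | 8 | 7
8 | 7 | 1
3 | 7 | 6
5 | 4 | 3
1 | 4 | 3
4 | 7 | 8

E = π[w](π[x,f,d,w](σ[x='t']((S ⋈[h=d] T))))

σ filters on x, owned by the left side.
E' = π[w](π[x,f,d,w]((σ[x='t'](S) ⋈[h=d] T)))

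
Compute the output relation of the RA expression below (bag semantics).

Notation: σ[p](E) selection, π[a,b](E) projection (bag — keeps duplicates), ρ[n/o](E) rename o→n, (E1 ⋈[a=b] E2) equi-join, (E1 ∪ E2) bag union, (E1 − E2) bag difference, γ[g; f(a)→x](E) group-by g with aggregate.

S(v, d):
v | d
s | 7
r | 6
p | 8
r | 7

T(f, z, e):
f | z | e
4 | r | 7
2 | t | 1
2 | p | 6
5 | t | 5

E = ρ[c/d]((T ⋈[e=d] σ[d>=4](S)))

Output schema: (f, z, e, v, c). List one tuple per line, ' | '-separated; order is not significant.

Subexpression sizes:
  T → 4
  S → 4
  σ[d>=4](S) → 4
  (T ⋈[e=d] σ[d>=4](S)) → 3
  ρ[c/d]((T ⋈[e=d] σ[d>=4](S))) → 3

== RESULT ==
f | z | e | v | c
2 | p | 6 | r | 6
4 | r | 7 | r | 7
4 | r | 7 | s | 7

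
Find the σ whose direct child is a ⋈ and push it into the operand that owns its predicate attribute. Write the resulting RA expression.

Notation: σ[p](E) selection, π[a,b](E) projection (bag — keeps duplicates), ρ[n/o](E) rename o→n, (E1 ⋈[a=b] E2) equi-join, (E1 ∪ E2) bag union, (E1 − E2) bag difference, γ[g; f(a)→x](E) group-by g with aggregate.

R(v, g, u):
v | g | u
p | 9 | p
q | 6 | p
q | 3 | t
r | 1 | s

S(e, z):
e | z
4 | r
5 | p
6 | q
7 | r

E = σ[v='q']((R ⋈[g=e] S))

σ filters on v, owned by the left side.
E' = (σ[v='q'](R) ⋈[g=e] S)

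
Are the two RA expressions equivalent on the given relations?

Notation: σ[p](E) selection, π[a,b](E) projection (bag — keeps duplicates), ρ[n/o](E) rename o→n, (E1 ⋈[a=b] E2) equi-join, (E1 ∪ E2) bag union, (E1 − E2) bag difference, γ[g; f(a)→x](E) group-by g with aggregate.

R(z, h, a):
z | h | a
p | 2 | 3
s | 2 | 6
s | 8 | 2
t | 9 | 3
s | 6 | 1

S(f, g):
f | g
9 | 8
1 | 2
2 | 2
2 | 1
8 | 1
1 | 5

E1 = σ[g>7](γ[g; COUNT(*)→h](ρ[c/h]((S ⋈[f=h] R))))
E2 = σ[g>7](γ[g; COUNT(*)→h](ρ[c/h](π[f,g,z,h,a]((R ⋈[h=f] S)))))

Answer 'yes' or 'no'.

E1 subexpression sizes:
  S → 6
  R → 5
  (S ⋈[f=h] R) → 6
  ρ[c/h]((S ⋈[f=h] R)) → 6
  γ[g; COUNT(*)→h](ρ[c/h]((S ⋈[f=h] R))) → 3
  σ[g>7](γ[g; COUNT(*)→h](ρ[c/h]((S ⋈[f=h] R)))) → 1
E2 subexpression sizes:
  R → 5
  S → 6
  (R ⋈[h=f] S) → 6
  π[f,g,z,h,a]((R ⋈[h=f] S)) → 6
  ρ[c/h](π[f,g,z,h,a]((R ⋈[h=f] S))) → 6
  γ[g; COUNT(*)→h](ρ[c/h](π[f,g,z,h,a]((R ⋈[h=f] S)))) → 3
  σ[g>7](γ[g; COUNT(*)→h](ρ[c/h](π[f,g,z,h,a]((R ⋈[h=f] S))))) → 1

E1 and E2 produce the same multiset:
g | h
8 | 1

yes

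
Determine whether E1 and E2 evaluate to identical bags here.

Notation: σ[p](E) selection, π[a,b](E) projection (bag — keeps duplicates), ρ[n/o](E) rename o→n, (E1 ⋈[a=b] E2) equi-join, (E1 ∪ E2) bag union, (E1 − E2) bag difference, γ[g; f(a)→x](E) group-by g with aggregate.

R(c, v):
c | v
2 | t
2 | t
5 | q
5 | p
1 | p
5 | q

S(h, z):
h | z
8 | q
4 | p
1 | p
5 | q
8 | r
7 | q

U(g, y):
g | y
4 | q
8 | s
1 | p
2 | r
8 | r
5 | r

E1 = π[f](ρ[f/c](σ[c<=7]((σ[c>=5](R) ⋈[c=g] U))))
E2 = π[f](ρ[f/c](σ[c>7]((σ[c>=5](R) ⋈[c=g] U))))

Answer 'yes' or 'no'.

E1 per-node cardinality:
  R → 6
  σ[c>=5](R) → 3
  U → 6
  (σ[c>=5](R) ⋈[c=g] U) → 3
  σ[c<=7]((σ[c>=5](R) ⋈[c=g] U)) → 3
  ρ[f/c](σ[c<=7]((σ[c>=5](R) ⋈[c=g] U))) → 3
  π[f](ρ[f/c](σ[c<=7]((σ[c>=5](R) ⋈[c=g] U)))) → 3
E2 per-node cardinality:
  R → 6
  σ[c>=5](R) → 3
  U → 6
  (σ[c>=5](R) ⋈[c=g] U) → 3
  σ[c>7]((σ[c>=5](R) ⋈[c=g] U)) → 0
  ρ[f/c](σ[c>7]((σ[c>=5](R) ⋈[c=g] U))) → 0
  π[f](ρ[f/c](σ[c>7]((σ[c>=5](R) ⋈[c=g] U)))) → 0

E1 result:
f
5
5
5
E2 result:
f
(0 rows)
Witness: (5,) appears 3× in E1 but 0× in E2.

no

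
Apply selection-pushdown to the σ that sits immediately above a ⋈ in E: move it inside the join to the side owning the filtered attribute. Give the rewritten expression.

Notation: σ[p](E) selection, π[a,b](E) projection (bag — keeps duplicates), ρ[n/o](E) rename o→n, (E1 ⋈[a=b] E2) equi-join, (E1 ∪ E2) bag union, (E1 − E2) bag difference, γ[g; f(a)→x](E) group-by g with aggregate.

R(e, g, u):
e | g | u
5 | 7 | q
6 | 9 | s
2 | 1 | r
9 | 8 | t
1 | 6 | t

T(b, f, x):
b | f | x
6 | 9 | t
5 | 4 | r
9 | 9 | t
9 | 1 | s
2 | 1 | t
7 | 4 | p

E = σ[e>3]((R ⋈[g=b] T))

σ filters on e, owned by the left side.
E' = (σ[e>3](R) ⋈[g=b] T)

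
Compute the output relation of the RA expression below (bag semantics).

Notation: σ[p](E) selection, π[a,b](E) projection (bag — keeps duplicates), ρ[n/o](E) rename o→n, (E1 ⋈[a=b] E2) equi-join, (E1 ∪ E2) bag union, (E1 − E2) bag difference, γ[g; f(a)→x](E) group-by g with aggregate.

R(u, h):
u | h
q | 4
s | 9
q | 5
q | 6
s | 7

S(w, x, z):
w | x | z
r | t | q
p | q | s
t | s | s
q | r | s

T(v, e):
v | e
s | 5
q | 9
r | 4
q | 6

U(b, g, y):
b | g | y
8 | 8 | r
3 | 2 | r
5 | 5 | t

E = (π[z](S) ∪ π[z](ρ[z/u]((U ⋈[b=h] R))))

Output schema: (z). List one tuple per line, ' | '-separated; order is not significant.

Per-node cardinality:
  S → 4
  π[z](S) → 4
  U → 3
  R → 5
  (U ⋈[b=h] R) → 1
  ρ[z/u]((U ⋈[b=h] R)) → 1
  π[z](ρ[z/u]((U ⋈[b=h] R))) → 1
  (π[z](S) ∪ π[z](ρ[z/u]((U ⋈[b=h] R)))) → 5

== RESULT ==
z
q
q
s
s
s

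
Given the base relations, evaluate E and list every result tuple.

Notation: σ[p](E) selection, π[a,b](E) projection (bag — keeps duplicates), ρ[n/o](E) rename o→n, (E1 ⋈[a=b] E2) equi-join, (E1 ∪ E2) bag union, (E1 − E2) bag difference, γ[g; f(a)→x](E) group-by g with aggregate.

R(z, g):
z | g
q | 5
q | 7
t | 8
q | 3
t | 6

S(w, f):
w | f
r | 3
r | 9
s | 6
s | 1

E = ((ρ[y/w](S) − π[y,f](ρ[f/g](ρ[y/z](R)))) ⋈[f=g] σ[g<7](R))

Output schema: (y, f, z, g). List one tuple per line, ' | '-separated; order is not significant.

Per-node cardinality:
  S → 4
  ρ[y/w](S) → 4
  R → 5
  ρ[y/z](R) → 5
  ρ[f/g](ρ[y/z](R)) → 5
  π[y,f](ρ[f/g](ρ[y/z](R))) → 5
  (ρ[y/w](S) − π[y,f](ρ[f/g](ρ[y/z](R)))) → 4
  R → 5
  σ[g<7](R) → 3
  ((ρ[y/w](S) − π[y,f](ρ[f/g](ρ[y/z](R)))) ⋈[f=g] σ[g<7](R)) → 2

== RESULT ==
y | f | z | g
r | 3 | q | 3
s | 6 | t | 6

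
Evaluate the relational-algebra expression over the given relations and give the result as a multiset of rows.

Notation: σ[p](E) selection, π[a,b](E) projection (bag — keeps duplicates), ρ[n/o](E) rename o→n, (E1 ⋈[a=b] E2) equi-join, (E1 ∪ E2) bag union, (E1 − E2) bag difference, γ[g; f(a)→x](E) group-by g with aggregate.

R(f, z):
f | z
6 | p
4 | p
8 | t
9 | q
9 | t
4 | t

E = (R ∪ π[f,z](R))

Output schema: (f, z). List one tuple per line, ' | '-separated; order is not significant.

Per-node cardinality:
  R → 6
  R → 6
  π[f,z](R) → 6
  (R ∪ π[f,z](R)) → 12

== RESULT ==
f | z
4 | p
4 | p
4 | t
4 | t
6 | p
6 | p
8 | t
8 | t
9 | q
9 | q
9 | t
9 | t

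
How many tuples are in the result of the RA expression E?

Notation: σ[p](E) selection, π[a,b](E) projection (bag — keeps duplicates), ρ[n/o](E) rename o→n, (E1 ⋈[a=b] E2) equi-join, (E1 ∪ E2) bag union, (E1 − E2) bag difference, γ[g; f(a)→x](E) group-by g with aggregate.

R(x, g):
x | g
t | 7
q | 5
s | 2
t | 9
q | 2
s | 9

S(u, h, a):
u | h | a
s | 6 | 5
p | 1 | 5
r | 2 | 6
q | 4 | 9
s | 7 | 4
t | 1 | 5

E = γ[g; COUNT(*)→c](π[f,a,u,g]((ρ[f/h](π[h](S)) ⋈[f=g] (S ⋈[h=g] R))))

Subexpression sizes:
  S → 6
  π[h](S) → 6
  ρ[f/h](π[h](S)) → 6
  S → 6
  R → 6
  (S ⋈[h=g] R) → 3
  (ρ[f/h](π[h](S)) ⋈[f=g] (S ⋈[h=g] R)) → 3
  π[f,a,u,g]((ρ[f/h](π[h](S)) ⋈[f=g] (S ⋈[h=g] R))) → 3
  γ[g; COUNT(*)→c](π[f,a,u,g]((ρ[f/h](π[h](S)) ⋈[f=g] (S ⋈[h=g] R)))) → 2

|E| = 2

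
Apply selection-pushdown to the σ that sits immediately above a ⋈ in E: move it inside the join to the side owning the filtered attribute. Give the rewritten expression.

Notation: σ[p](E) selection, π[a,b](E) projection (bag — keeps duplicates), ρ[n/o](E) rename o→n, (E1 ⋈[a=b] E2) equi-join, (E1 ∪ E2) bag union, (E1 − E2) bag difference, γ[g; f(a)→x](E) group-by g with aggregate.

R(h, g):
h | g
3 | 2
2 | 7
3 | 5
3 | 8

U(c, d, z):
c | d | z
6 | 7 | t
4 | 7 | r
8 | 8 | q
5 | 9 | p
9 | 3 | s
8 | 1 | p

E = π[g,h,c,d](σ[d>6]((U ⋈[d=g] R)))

σ filters on d, owned by the left side.
E' = π[g,h,c,d]((σ[d>6](U) ⋈[d=g] R))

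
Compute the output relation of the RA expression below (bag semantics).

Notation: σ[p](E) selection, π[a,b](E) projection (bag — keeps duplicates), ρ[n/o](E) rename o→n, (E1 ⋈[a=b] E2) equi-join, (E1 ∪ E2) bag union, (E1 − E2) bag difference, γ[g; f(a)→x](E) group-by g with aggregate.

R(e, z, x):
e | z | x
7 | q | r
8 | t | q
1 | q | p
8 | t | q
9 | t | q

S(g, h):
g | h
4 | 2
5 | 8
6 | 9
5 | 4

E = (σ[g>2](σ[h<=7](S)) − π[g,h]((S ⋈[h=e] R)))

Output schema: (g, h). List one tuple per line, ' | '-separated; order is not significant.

Subexpression sizes:
  S → 4
  σ[h<=7](S) → 2
  σ[g>2](σ[h<=7](S)) → 2
  S → 4
  R → 5
  (S ⋈[h=e] R) → 3
  π[g,h]((S ⋈[h=e] R)) → 3
  (σ[g>2](σ[h<=7](S)) − π[g,h]((S ⋈[h=e] R))) → 2

== RESULT ==
g | h
4 | 2
5 | 4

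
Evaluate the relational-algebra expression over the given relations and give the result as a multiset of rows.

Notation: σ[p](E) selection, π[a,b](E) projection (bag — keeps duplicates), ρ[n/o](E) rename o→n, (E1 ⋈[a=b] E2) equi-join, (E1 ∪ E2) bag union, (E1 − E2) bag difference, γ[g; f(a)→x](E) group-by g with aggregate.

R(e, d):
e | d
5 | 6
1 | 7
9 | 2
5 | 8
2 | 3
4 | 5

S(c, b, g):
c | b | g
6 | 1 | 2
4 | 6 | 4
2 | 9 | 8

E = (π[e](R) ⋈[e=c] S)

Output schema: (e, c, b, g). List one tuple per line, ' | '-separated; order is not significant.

Stepwise |·|:
  R → 6
  π[e](R) → 6
  S → 3
  (π[e](R) ⋈[e=c] S) → 2

== RESULT ==
e | c | b | g
2 | 2 | 9 | 8
4 | 4 | 6 | 4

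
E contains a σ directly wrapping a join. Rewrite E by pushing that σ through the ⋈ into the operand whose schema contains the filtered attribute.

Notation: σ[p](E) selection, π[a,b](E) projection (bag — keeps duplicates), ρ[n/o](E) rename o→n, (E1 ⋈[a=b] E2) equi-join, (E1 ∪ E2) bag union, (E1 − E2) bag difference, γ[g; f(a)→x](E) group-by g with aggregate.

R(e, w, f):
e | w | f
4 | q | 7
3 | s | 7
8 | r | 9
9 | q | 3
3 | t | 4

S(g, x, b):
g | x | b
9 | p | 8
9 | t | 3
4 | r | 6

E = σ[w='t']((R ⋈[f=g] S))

σ filters on w, owned by the left side.
E' = (σ[w='t'](R) ⋈[f=g] S)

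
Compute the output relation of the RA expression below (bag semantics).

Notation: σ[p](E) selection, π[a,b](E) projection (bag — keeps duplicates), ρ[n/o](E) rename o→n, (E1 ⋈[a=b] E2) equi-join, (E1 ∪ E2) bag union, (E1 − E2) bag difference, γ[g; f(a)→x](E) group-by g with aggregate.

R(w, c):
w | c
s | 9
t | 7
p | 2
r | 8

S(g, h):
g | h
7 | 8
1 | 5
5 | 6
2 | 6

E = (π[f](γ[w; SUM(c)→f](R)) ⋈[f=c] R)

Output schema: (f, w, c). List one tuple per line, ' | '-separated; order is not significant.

Subexpression sizes:
  R → 4
  γ[w; SUM(c)→f](R) → 4
  π[f](γ[w; SUM(c)→f](R)) → 4
  R → 4
  (π[f](γ[w; SUM(c)→f](R)) ⋈[f=c] R) → 4

== RESULT ==
f | w | c
2 | p | 2
7 | t | 7
8 | r | 8
9 | s | 9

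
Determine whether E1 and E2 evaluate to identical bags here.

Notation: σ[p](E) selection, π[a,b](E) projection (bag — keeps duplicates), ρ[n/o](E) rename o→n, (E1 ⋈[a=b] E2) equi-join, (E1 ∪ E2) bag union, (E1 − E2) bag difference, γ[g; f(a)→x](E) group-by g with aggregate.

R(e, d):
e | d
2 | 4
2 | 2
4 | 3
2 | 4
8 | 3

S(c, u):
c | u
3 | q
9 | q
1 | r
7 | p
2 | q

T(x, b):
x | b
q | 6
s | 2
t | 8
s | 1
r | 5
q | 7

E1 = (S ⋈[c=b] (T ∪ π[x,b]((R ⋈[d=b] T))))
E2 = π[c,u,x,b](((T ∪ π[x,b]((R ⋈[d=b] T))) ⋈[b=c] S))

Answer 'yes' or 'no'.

E1 subexpression sizes:
  S → 5
  T → 6
  R → 5
  T → 6
  (R ⋈[d=b] T) → 1
  π[x,b]((R ⋈[d=b] T)) → 1
  (T ∪ π[x,b]((R ⋈[d=b] T))) → 7
  (S ⋈[c=b] (T ∪ π[x,b]((R ⋈[d=b] T)))) → 4
E2 subexpression sizes:
  T → 6
  R → 5
  T → 6
  (R ⋈[d=b] T) → 1
  π[x,b]((R ⋈[d=b] T)) → 1
  (T ∪ π[x,b]((R ⋈[d=b] T))) → 7
  S → 5
  ((T ∪ π[x,b]((R ⋈[d=b] T))) ⋈[b=c] S) → 4
  π[c,u,x,b](((T ∪ π[x,b]((R ⋈[d=b] T))) ⋈[b=c] S)) → 4

E1 and E2 produce the same multiset:
c | u | x | b
1 | r | s | 1
2 | q | s | 2
2 | q | s | 2
7 | p | q | 7

yes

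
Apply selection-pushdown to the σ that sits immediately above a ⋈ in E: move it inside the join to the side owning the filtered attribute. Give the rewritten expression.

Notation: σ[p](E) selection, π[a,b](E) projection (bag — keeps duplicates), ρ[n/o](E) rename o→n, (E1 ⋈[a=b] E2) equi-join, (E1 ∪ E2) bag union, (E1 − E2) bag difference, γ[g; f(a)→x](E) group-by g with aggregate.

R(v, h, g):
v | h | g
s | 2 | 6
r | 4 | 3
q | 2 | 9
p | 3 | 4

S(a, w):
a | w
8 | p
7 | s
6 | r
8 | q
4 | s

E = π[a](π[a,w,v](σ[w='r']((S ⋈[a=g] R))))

σ filters on w, owned by the left side.
E' = π[a](π[a,w,v]((σ[w='r'](S) ⋈[a=g] R)))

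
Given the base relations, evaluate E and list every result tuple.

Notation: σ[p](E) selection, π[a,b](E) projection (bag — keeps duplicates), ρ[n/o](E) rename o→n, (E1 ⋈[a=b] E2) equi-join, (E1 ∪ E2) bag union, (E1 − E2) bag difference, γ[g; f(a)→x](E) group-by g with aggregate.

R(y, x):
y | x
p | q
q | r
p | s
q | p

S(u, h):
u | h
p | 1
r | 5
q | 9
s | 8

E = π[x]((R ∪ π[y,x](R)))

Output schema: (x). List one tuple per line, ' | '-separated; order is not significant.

Subexpression sizes:
  R → 4
  R → 4
  π[y,x](R) → 4
  (R ∪ π[y,x](R)) → 8
  π[x]((R ∪ π[y,x](R))) → 8

== RESULT ==
x
p
p
q
q
r
r
s
s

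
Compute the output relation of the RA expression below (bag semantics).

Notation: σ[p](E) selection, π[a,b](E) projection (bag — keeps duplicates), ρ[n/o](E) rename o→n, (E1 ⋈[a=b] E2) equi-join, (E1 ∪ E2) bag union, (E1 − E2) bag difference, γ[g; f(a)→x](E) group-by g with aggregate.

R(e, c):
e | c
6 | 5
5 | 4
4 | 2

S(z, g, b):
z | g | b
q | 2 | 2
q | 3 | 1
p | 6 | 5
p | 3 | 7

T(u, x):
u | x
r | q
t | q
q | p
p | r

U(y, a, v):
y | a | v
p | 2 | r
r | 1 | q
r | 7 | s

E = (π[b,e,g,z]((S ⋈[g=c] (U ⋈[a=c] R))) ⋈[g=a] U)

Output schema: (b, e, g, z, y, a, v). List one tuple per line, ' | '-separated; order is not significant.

Row counts bottom-up:
  S → 4
  U → 3
  R → 3
  (U ⋈[a=c] R) → 1
  (S ⋈[g=c] (U ⋈[a=c] R)) → 1
  π[b,e,g,z]((S ⋈[g=c] (U ⋈[a=c] R))) → 1
  U → 3
  (π[b,e,g,z]((S ⋈[g=c] (U ⋈[a=c] R))) ⋈[g=a] U) → 1

== RESULT ==
b | e | g | z | y | a | v
2 | 4 | 2 | q | p | 2 | r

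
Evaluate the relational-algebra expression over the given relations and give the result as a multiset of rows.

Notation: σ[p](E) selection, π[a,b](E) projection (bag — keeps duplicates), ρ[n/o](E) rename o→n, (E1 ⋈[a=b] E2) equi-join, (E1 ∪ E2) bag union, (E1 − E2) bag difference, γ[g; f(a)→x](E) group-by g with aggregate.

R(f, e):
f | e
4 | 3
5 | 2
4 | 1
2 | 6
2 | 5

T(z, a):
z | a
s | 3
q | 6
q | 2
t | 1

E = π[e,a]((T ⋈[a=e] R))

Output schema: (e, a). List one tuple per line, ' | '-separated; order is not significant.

Row counts bottom-up:
  T → 4
  R → 5
  (T ⋈[a=e] R) → 4
  π[e,a]((T ⋈[a=e] R)) → 4

== RESULT ==
e | a
1 | 1
2 | 2
3 | 3
6 | 6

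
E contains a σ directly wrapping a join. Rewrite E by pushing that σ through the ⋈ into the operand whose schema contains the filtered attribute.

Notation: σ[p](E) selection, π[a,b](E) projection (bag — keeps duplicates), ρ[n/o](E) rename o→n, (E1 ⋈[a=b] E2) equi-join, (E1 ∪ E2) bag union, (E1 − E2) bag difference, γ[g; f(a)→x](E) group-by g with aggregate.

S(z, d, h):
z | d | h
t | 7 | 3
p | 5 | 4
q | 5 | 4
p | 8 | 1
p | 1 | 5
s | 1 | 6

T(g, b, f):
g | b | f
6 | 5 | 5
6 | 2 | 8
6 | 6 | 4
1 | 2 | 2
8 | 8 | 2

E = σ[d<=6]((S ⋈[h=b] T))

σ filters on d, owned by the left side.
E' = (σ[d<=6](S) ⋈[h=b] T)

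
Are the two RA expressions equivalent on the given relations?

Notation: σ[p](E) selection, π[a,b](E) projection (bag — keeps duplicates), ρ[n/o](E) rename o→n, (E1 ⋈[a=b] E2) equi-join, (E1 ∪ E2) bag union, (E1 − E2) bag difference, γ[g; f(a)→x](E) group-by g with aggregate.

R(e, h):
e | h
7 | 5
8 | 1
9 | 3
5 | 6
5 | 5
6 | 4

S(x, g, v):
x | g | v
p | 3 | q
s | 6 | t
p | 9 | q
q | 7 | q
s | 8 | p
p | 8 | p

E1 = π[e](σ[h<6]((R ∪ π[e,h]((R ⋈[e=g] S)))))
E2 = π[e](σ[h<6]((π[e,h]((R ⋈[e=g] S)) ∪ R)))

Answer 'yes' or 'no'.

E1 subexpression sizes:
  R → 6
  R → 6
  S → 6
  (R ⋈[e=g] S) → 5
  π[e,h]((R ⋈[e=g] S)) → 5
  (R ∪ π[e,h]((R ⋈[e=g] S))) → 11
  σ[h<6]((R ∪ π[e,h]((R ⋈[e=g] S)))) → 10
  π[e](σ[h<6]((R ∪ π[e,h]((R ⋈[e=g] S))))) → 10
E2 subexpression sizes:
  R → 6
  S → 6
  (R ⋈[e=g] S) → 5
  π[e,h]((R ⋈[e=g] S)) → 5
  R → 6
  (π[e,h]((R ⋈[e=g] S)) ∪ R) → 11
  σ[h<6]((π[e,h]((R ⋈[e=g] S)) ∪ R)) → 10
  π[e](σ[h<6]((π[e,h]((R ⋈[e=g] S)) ∪ R))) → 10

E1 and E2 produce the same multiset:
e
5
6
6
7
7
8
8
8
9
9

yes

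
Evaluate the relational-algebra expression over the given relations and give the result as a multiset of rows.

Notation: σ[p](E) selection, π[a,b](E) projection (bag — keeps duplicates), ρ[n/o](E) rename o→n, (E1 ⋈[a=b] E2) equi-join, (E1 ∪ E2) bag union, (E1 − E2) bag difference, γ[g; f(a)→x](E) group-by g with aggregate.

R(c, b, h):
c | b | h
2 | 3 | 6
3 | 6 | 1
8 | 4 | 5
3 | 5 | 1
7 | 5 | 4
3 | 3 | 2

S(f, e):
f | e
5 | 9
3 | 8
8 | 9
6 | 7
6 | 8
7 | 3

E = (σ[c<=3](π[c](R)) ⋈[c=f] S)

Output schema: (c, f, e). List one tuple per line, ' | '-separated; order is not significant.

Stepwise |·|:
  R → 6
  π[c](R) → 6
  σ[c<=3](π[c](R)) → 4
  S → 6
  (σ[c<=3](π[c](R)) ⋈[c=f] S) → 3

== RESULT ==
c | f | e
3 | 3 | 8
3 | 3 | 8
3 | 3 | 8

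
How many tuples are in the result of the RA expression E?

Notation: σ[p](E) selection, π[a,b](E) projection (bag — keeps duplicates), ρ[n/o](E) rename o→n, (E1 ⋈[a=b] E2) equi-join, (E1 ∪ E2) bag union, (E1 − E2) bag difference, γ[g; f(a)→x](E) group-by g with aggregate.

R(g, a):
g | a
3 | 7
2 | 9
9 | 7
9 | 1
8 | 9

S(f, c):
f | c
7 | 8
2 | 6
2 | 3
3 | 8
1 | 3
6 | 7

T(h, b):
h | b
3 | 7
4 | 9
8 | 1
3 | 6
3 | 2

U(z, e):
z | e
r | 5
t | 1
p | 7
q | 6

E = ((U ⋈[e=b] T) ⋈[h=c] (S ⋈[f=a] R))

Stepwise |·|:
  U → 4
  T → 5
  (U ⋈[e=b] T) → 3
  S → 6
  R → 5
  (S ⋈[f=a] R) → 3
  ((U ⋈[e=b] T) ⋈[h=c] (S ⋈[f=a] R)) → 4

|E| = 4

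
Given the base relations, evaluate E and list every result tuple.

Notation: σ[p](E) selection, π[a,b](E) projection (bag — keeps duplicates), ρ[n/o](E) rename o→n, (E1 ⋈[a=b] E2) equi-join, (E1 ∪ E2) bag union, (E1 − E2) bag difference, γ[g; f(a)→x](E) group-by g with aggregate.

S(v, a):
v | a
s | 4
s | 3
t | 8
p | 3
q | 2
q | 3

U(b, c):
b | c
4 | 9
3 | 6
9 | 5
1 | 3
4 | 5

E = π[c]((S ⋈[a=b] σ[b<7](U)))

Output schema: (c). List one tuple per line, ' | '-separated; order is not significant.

Row counts bottom-up:
  S → 6
  U → 5
  σ[b<7](U) → 4
  (S ⋈[a=b] σ[b<7](U)) → 5
  π[c]((S ⋈[a=b] σ[b<7](U))) → 5

== RESULT ==
c
5
6
6
6
9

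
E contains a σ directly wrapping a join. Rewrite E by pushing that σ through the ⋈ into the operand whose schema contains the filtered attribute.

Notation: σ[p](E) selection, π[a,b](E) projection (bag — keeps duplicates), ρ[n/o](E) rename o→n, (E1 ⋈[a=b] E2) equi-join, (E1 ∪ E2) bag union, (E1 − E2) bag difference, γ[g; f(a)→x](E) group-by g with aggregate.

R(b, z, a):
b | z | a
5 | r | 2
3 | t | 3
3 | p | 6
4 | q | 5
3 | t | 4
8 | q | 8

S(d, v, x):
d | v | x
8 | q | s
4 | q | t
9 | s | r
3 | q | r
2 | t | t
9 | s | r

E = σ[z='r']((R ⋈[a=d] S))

σ filters on z, owned by the left side.
E' = (σ[z='r'](R) ⋈[a=d] S)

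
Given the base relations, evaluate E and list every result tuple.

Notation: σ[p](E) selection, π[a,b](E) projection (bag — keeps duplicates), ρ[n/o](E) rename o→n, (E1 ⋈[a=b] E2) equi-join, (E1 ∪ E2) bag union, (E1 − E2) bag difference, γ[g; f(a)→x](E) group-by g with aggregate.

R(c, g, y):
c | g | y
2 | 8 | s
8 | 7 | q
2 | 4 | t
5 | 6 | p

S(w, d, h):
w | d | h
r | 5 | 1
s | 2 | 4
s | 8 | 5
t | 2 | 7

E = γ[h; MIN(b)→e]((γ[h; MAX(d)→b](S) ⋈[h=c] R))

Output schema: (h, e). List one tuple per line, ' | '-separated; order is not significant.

Subexpression sizes:
  S → 4
  γ[h; MAX(d)→b](S) → 4
  R → 4
  (γ[h; MAX(d)→b](S) ⋈[h=c] R) → 1
  γ[h; MIN(b)→e]((γ[h; MAX(d)→b](S) ⋈[h=c] R)) → 1

== RESULT ==
h | e
5 | 8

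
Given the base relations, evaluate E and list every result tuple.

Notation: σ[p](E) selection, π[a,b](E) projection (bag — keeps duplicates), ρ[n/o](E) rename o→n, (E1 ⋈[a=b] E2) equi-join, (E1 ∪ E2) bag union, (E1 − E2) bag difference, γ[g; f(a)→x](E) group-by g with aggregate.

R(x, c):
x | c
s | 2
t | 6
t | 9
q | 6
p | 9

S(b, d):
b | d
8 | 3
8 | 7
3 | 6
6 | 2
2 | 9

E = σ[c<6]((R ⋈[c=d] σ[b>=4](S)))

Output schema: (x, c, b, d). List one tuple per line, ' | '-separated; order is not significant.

Row counts bottom-up:
  R → 5
  S → 5
  σ[b>=4](S) → 3
  (R ⋈[c=d] σ[b>=4](S)) → 1
  σ[c<6]((R ⋈[c=d] σ[b>=4](S))) → 1

== RESULT ==
x | c | b | d
s | 2 | 6 | 2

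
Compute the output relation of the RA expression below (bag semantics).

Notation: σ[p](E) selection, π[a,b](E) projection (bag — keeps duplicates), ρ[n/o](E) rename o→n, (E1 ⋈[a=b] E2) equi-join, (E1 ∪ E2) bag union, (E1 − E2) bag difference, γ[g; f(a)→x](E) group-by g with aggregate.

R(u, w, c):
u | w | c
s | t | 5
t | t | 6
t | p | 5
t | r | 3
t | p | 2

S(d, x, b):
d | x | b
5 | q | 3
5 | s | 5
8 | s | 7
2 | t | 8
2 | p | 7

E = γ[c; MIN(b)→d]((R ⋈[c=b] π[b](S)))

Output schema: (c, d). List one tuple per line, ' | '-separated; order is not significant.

Stepwise |·|:
  R → 5
  S → 5
  π[b](S) → 5
  (R ⋈[c=b] π[b](S)) → 3
  γ[c; MIN(b)→d]((R ⋈[c=b] π[b](S))) → 2

== RESULT ==
c | d
3 | 3
5 | 5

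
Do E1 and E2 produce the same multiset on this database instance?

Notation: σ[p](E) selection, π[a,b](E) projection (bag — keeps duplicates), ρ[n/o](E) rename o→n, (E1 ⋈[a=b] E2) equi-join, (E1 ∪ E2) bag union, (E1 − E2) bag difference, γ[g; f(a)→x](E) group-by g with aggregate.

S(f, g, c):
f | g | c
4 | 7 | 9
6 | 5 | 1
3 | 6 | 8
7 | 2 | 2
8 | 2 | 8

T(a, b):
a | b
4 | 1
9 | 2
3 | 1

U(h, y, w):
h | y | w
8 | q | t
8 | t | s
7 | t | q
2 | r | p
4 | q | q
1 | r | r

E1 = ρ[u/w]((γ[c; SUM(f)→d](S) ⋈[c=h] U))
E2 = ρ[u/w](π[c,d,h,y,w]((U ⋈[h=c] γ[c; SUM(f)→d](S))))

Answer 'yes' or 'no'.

E1 stepwise |·|:
  S → 5
  γ[c; SUM(f)→d](S) → 4
  U → 6
  (γ[c; SUM(f)→d](S) ⋈[c=h] U) → 4
  ρ[u/w]((γ[c; SUM(f)→d](S) ⋈[c=h] U)) → 4
E2 stepwise |·|:
  U → 6
  S → 5
  γ[c; SUM(f)→d](S) → 4
  (U ⋈[h=c] γ[c; SUM(f)→d](S)) → 4
  π[c,d,h,y,w]((U ⋈[h=c] γ[c; SUM(f)→d](S))) → 4
  ρ[u/w](π[c,d,h,y,w]((U ⋈[h=c] γ[c; SUM(f)→d](S)))) → 4

E1 and E2 produce the same multiset:
c | d | h | y | u
1 | 6 | 1 | r | r
2 | 7 | 2 | r | p
8 | 11 | 8 | q | t
8 | 11 | 8 | t | s

yes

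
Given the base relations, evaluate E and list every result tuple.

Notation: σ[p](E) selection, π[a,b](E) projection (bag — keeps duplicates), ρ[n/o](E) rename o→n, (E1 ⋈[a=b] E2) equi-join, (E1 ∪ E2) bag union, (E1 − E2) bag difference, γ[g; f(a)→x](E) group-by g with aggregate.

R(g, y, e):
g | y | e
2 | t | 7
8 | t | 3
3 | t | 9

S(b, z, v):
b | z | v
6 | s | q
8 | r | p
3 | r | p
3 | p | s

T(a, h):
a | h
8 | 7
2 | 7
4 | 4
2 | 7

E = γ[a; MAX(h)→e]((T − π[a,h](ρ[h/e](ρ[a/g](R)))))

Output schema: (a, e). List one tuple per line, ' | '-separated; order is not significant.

Stepwise |·|:
  T → 4
  R → 3
  ρ[a/g](R) → 3
  ρ[h/e](ρ[a/g](R)) → 3
  π[a,h](ρ[h/e](ρ[a/g](R))) → 3
  (T − π[a,h](ρ[h/e](ρ[a/g](R)))) → 3
  γ[a; MAX(h)→e]((T − π[a,h](ρ[h/e](ρ[a/g](R))))) → 3

== RESULT ==
a | e
2 | 7
4 | 4
8 | 7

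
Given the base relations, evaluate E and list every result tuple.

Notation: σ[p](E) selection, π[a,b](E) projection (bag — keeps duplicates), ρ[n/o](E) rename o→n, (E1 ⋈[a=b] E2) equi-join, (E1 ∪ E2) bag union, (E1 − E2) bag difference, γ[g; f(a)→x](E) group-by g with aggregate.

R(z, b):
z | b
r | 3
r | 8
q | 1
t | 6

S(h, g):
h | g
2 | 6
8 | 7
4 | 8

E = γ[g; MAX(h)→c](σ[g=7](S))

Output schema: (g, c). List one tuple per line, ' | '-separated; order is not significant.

Stepwise |·|:
  S → 3
  σ[g=7](S) → 1
  γ[g; MAX(h)→c](σ[g=7](S)) → 1

== RESULT ==
g | c
7 | 8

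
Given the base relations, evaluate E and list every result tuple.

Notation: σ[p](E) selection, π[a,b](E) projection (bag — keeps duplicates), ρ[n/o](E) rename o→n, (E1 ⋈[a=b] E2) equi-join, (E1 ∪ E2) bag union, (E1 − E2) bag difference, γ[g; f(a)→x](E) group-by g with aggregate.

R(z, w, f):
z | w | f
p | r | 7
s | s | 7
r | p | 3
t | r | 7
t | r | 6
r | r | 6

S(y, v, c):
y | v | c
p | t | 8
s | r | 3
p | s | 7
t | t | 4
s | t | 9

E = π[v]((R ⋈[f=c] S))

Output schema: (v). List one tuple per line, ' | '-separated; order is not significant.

Row counts bottom-up:
  R → 6
  S → 5
  (R ⋈[f=c] S) → 4
  π[v]((R ⋈[f=c] S)) → 4

== RESULT ==
v
r
s
s
s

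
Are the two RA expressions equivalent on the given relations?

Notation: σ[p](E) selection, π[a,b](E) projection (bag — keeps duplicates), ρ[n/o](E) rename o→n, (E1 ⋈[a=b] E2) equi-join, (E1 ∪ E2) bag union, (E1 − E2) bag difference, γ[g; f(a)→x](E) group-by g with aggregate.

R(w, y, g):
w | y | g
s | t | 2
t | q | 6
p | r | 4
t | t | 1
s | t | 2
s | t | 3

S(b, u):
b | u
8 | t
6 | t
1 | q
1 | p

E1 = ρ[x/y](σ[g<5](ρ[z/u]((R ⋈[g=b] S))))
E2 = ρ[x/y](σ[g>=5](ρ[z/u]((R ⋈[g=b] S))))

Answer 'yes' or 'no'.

E1 per-node cardinality:
  R → 6
  S → 4
  (R ⋈[g=b] S) → 3
  ρ[z/u]((R ⋈[g=b] S)) → 3
  σ[g<5](ρ[z/u]((R ⋈[g=b] S))) → 2
  ρ[x/y](σ[g<5](ρ[z/u]((R ⋈[g=b] S)))) → 2
E2 per-node cardinality:
  R → 6
  S → 4
  (R ⋈[g=b] S) → 3
  ρ[z/u]((R ⋈[g=b] S)) → 3
  σ[g>=5](ρ[z/u]((R ⋈[g=b] S))) → 1
  ρ[x/y](σ[g>=5](ρ[z/u]((R ⋈[g=b] S)))) → 1

E1 result:
w | x | g | b | z
t | t | 1 | 1 | p
t | t | 1 | 1 | q
E2 result:
w | x | g | b | z
t | q | 6 | 6 | t
Witness: ('t', 'q', 6, 6, 't') appears 0× in E1 but 1× in E2.

no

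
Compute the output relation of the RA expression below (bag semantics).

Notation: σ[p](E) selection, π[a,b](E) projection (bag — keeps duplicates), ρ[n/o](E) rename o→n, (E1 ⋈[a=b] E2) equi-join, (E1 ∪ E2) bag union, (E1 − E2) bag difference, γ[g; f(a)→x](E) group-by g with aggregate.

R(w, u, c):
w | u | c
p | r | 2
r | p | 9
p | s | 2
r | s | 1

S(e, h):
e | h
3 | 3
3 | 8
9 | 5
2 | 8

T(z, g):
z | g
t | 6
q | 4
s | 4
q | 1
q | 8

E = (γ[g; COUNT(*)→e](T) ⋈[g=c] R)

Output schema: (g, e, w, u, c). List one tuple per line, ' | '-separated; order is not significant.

Stepwise |·|:
  T → 5
  γ[g; COUNT(*)→e](T) → 4
  R → 4
  (γ[g; COUNT(*)→e](T) ⋈[g=c] R) → 1

== RESULT ==
g | e | w | u | c
1 | 1 | r | s | 1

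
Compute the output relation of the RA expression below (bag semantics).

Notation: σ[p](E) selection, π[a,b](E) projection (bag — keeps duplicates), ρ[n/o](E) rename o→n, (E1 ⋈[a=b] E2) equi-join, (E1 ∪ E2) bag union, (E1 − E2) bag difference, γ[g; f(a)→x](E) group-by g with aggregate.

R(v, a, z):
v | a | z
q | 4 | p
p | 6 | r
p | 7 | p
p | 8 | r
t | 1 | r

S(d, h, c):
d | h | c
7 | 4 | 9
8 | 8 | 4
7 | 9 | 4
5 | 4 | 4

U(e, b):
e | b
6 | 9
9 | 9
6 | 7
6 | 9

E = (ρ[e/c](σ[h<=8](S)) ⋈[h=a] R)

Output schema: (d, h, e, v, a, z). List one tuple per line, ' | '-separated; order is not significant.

Subexpression sizes:
  S → 4
  σ[h<=8](S) → 3
  ρ[e/c](σ[h<=8](S)) → 3
  R → 5
  (ρ[e/c](σ[h<=8](S)) ⋈[h=a] R) → 3

== RESULT ==
d | h | e | v | a | z
5 | 4 | 4 | q | 4 | p
7 | 4 | 9 | q | 4 | p
8 | 8 | 4 | p | 8 | r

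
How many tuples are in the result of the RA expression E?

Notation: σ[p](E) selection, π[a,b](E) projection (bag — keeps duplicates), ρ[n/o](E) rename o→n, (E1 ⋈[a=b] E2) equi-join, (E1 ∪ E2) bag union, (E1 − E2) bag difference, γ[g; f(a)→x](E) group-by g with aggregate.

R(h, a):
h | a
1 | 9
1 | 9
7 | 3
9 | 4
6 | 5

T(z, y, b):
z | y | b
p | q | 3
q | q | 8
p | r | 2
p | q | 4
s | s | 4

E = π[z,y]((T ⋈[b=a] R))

Per-node cardinality:
  T → 5
  R → 5
  (T ⋈[b=a] R) → 3
  π[z,y]((T ⋈[b=a] R)) → 3

|E| = 3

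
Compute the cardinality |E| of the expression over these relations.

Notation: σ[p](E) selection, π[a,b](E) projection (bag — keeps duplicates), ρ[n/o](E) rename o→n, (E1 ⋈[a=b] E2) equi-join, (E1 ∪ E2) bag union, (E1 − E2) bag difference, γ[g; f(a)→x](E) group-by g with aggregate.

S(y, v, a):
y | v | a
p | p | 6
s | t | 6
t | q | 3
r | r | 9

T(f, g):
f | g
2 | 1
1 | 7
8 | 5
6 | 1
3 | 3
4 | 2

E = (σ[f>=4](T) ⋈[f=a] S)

Stepwise |·|:
  T → 6
  σ[f>=4](T) → 3
  S → 4
  (σ[f>=4](T) ⋈[f=a] S) → 2

|E| = 2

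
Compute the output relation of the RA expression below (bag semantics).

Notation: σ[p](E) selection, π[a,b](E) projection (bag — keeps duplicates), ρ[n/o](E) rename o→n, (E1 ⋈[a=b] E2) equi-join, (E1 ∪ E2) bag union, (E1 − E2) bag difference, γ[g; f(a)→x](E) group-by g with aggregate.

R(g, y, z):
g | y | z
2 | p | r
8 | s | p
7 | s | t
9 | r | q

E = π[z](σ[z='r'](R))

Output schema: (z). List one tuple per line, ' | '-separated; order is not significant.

Row counts bottom-up:
  R → 4
  σ[z='r'](R) → 1
  π[z](σ[z='r'](R)) → 1

== RESULT ==
z
r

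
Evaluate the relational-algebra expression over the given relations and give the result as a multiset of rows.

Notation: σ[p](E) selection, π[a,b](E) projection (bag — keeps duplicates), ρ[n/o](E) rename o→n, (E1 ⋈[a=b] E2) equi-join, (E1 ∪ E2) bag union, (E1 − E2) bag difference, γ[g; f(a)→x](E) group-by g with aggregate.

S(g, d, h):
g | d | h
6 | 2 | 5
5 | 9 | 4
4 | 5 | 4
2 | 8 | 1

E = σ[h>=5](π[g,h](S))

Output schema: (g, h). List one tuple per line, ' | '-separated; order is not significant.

Per-node cardinality:
  S → 4
  π[g,h](S) → 4
  σ[h>=5](π[g,h](S)) → 1

== RESULT ==
g | h
6 | 5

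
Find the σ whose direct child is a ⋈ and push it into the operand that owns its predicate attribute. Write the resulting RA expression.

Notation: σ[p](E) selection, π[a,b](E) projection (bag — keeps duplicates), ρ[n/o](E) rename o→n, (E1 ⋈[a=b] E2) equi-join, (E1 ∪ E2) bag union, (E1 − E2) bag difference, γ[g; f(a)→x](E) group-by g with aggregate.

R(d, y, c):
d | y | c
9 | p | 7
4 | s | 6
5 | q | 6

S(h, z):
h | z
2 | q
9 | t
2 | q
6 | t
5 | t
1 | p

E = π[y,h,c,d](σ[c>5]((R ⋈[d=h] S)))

σ filters on c, owned by the left side.
E' = π[y,h,c,d]((σ[c>5](R) ⋈[d=h] S))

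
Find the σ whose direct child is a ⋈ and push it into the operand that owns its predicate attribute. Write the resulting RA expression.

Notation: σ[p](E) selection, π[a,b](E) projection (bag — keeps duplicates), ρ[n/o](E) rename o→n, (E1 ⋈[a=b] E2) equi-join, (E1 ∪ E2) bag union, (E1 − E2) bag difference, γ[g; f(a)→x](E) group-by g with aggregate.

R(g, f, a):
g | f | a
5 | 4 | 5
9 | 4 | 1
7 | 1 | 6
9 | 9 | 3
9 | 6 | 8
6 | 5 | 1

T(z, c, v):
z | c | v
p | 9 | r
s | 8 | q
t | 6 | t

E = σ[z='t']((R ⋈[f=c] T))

σ filters on z, owned by the right side.
E' = (R ⋈[f=c] σ[z='t'](T))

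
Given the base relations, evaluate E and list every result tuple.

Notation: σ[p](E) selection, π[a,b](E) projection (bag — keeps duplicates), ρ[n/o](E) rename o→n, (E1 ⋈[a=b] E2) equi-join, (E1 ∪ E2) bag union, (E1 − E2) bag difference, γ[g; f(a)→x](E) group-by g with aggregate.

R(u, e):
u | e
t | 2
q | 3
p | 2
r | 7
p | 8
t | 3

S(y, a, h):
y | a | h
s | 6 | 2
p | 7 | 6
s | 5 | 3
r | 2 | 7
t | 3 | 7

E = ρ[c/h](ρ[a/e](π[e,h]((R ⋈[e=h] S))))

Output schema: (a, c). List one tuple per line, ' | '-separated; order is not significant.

Row counts bottom-up:
  R → 6
  S → 5
  (R ⋈[e=h] S) → 6
  π[e,h]((R ⋈[e=h] S)) → 6
  ρ[a/e](π[e,h]((R ⋈[e=h] S))) → 6
  ρ[c/h](ρ[a/e](π[e,h]((R ⋈[e=h] S)))) → 6

== RESULT ==
a | c
2 | 2
2 | 2
3 | 3
3 | 3
7 | 7
7 | 7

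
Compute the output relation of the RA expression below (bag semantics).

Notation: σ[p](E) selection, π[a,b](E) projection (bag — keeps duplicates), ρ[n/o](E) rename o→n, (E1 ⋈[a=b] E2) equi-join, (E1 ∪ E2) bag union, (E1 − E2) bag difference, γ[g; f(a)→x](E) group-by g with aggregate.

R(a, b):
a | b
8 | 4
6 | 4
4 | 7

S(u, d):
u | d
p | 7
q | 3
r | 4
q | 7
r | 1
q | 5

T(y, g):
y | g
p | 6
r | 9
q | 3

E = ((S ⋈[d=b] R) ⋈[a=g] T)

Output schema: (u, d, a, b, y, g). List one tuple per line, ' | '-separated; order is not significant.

Subexpression sizes:
  S → 6
  R → 3
  (S ⋈[d=b] R) → 4
  T → 3
  ((S ⋈[d=b] R) ⋈[a=g] T) → 1

== RESULT ==
u | d | a | b | y | g
r | 4 | 6 | 4 | p | 6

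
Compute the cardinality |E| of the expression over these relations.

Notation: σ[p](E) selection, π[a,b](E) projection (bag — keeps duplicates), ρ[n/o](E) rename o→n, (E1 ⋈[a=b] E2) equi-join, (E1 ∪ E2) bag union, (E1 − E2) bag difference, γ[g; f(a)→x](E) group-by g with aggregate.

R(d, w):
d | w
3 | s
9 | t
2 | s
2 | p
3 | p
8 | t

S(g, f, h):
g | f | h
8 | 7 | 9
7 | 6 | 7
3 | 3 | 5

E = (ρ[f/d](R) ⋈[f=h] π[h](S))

Subexpression sizes:
  R → 6
  ρ[f/d](R) → 6
  S → 3
  π[h](S) → 3
  (ρ[f/d](R) ⋈[f=h] π[h](S)) → 1

|E| = 1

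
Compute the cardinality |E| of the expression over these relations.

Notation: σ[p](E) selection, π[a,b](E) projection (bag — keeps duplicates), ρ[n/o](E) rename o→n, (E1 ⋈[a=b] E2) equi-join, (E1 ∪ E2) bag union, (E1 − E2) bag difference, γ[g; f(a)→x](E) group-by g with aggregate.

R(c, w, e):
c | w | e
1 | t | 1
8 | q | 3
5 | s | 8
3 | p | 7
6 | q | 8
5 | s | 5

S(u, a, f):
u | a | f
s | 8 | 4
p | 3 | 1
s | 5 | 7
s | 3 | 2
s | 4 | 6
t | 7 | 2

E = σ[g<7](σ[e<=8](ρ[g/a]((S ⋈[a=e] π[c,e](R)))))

Per-node cardinality:
  S → 6
  R → 6
  π[c,e](R) → 6
  (S ⋈[a=e] π[c,e](R)) → 6
  ρ[g/a]((S ⋈[a=e] π[c,e](R))) → 6
  σ[e<=8](ρ[g/a]((S ⋈[a=e] π[c,e](R)))) → 6
  σ[g<7](σ[e<=8](ρ[g/a]((S ⋈[a=e] π[c,e](R))))) → 3

|E| = 3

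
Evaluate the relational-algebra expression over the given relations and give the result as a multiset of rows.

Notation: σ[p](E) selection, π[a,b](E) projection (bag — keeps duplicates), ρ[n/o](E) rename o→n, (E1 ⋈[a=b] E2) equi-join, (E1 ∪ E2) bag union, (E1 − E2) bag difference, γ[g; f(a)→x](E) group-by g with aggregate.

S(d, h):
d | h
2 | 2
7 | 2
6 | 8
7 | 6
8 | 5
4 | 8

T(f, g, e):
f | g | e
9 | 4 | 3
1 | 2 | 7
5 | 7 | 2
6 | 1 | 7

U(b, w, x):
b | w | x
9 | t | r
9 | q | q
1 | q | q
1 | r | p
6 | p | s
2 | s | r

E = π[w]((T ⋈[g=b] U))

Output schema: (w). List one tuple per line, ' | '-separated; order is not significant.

Per-node cardinality:
  T → 4
  U → 6
  (T ⋈[g=b] U) → 3
  π[w]((T ⋈[g=b] U)) → 3

== RESULT ==
w
q
r
s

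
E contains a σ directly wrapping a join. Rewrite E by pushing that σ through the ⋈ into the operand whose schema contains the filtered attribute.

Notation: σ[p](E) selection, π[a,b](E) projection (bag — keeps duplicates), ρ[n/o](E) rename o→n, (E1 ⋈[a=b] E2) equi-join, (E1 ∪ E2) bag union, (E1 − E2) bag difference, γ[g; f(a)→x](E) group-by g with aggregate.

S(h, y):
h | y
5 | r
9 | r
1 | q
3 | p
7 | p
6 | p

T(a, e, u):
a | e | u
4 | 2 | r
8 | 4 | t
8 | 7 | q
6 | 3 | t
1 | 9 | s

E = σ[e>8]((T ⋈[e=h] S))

σ filters on e, owned by the left side.
E' = (σ[e>8](T) ⋈[e=h] S)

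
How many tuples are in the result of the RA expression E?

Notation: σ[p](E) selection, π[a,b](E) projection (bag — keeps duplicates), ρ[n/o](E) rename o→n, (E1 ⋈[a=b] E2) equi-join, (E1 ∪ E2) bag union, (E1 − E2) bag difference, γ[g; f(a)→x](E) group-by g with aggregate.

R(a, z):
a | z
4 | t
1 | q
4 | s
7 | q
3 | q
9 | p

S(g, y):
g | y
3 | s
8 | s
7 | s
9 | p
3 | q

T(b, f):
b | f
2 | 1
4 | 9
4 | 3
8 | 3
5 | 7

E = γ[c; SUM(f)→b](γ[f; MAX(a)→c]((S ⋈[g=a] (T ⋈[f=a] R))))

Per-node cardinality:
  S → 5
  T → 5
  R → 6
  (T ⋈[f=a] R) → 5
  (S ⋈[g=a] (T ⋈[f=a] R)) → 6
  γ[f; MAX(a)→c]((S ⋈[g=a] (T ⋈[f=a] R))) → 3
  γ[c; SUM(f)→b](γ[f; MAX(a)→c]((S ⋈[g=a] (T ⋈[f=a] R)))) → 3

|E| = 3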